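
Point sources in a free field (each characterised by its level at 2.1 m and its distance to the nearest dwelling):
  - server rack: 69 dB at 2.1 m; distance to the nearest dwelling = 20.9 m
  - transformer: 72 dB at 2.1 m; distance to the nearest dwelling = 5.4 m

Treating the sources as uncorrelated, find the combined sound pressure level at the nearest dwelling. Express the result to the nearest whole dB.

64 dB

First find each source's level at the receiver (point-source: −20·log₁₀(r/r_ref)), then combine on an intensity basis.
server rack: 69 − 20·log₁₀(20.9/2.1) = 69 − 19.96 = 49.04 dB.
transformer: 72 − 20·log₁₀(5.4/2.1) = 72 − 8.20 = 63.80 dB.
Σ 10^(L/10) = 2.477e+06 → L_total = 10·log₁₀(2.477e+06) = 63.94 dB.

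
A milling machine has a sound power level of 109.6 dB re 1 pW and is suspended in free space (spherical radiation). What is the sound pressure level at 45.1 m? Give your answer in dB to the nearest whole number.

66 dB

Free-field spherical radiation: L_p = L_w − 10·log₁₀(4π·r²), r = 45.1 m.
4π·r² = 2.556e+04 m², 10·log₁₀ of that is 44.076 dB.
L_p = 109.6 − 44.076 = 65.52 dB.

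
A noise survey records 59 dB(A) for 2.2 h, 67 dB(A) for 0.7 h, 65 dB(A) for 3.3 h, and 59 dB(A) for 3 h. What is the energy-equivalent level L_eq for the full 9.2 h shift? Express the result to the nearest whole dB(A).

63 dB(A)

L_eq = 10·log₁₀[(1/T)·Σ tᵢ·10^(Lᵢ/10)] with T = 9.2 h.
Σ tᵢ·10^(Lᵢ/10) = 2.2·10^(59/10) + 0.7·10^(67/10) + 3.3·10^(65/10) + 3·10^(59/10) = 1.807e+07.
L_eq = 10·log₁₀(1.807e+07/9.2) = 62.93 dB(A).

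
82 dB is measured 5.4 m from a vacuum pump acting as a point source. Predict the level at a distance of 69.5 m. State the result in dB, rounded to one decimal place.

59.8 dB

For a point source, L₂ = L₁ − 20·log₁₀(r₂/r₁).
L₂ = 82 − 20·log₁₀(69.5/5.4) = 82 − 22.192 = 59.81 dB.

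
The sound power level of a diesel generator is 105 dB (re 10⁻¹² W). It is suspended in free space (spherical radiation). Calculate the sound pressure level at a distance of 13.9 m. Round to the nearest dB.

Free-field spherical radiation: L_p = L_w − 10·log₁₀(4π·r²), r = 13.9 m.
4π·r² = 2428 m², 10·log₁₀ of that is 33.852 dB.
L_p = 105 − 33.852 = 71.15 dB.

71 dB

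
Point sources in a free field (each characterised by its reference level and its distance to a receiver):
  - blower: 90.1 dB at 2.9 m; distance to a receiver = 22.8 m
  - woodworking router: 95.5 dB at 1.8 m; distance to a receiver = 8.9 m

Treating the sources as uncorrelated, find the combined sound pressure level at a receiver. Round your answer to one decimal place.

82.1 dB

Propagate each source to the receiver with L = L_ref − 20·log₁₀(r/r_ref), then add intensities.
blower: 90.1 − 20·log₁₀(22.8/2.9) = 90.1 − 17.91 = 72.19 dB.
woodworking router: 95.5 − 20·log₁₀(8.9/1.8) = 95.5 − 13.88 = 81.62 dB.
Σ 10^(L/10) = 1.617e+08 → L_total = 10·log₁₀(1.617e+08) = 82.09 dB.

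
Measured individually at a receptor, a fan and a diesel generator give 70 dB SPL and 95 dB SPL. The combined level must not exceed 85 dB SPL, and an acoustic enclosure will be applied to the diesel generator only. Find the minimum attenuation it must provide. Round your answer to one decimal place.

10.1 dB

Everything except the diesel generator sums to 10^(70/10) = 1.000e+07 in linear terms, 70.00 dB SPL.
The limit corresponds to 10^(85/10) = 3.162e+08; subtracting the fixed part leaves 3.062e+08 for the diesel generator, i.e. 84.86 dB SPL.
So the diesel generator must be reduced from 95 to 84.86 dB SPL: IL = 10.14 dB.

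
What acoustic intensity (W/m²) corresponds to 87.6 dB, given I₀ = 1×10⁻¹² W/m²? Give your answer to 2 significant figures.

L = 10·log₁₀(I/I₀) ⇒ I = I₀·10^(L/10) = 10⁻¹² × 10^8.76.

0.00058 W/m²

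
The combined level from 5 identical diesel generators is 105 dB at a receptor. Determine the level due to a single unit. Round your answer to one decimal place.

Dividing the total intensity by 5 lowers the level by 10·log₁₀ 5 = 6.990 dB: L₁ = 105 − 6.990.

98.0 dB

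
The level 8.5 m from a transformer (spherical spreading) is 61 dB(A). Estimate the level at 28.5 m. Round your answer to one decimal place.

50.5 dB(A)

Point-source attenuation: ΔL = 20·log₁₀(r₂/r₁) = 20·log₁₀(28.5/8.5) = 10.509 dB.
L₂ = 61 − 20·log₁₀(28.5/8.5) = 61 − 10.509 = 50.49 dB(A).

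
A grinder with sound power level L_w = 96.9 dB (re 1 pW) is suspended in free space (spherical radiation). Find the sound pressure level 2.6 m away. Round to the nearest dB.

78 dB

Free-field spherical radiation: L_p = L_w − 10·log₁₀(4π·r²), r = 2.6 m.
4π·r² = 84.95 m², 10·log₁₀ of that is 19.292 dB.
L_p = 96.9 − 19.292 = 77.61 dB.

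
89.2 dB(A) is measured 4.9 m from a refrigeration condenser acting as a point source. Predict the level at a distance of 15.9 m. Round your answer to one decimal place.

Point-source attenuation: ΔL = 20·log₁₀(r₂/r₁) = 20·log₁₀(15.9/4.9) = 10.224 dB.
L₂ = 89.2 − 20·log₁₀(15.9/4.9) = 89.2 − 10.224 = 78.98 dB(A).

79.0 dB(A)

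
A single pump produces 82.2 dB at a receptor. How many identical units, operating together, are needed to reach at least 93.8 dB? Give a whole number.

The shortfall is 93.8 − 82.2 = 11.6 dB, and N units add 10·log₁₀ N, so need 10·log₁₀ N ≥ 11.6.
N ≥ 10^(11.6/10) = 14.454, so N = 15.

15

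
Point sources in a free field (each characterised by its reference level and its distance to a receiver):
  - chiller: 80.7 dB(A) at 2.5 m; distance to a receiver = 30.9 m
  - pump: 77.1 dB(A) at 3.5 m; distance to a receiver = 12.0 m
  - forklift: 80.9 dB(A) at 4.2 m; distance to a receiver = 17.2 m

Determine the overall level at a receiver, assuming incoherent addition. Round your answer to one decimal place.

71.0 dB(A)

Apply inverse-square spreading to bring every level to the receiver, then sum 10^(L/10).
chiller: 80.7 − 20·log₁₀(30.9/2.5) = 80.7 − 21.84 = 58.86 dB(A).
pump: 77.1 − 20·log₁₀(12.0/3.5) = 77.1 − 10.70 = 66.40 dB(A).
forklift: 80.9 − 20·log₁₀(17.2/4.2) = 80.9 − 12.25 = 68.65 dB(A).
Σ 10^(L/10) = 1.247e+07 → L_total = 10·log₁₀(1.247e+07) = 70.96 dB(A).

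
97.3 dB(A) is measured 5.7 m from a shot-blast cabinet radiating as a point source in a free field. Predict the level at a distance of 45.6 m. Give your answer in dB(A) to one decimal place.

79.2 dB(A)

Spherical spreading from a point source gives a 20·log₁₀(r₂/r₁) drop.
L₂ = 97.3 − 20·log₁₀(45.6/5.7) = 97.3 − 18.062 = 79.24 dB(A).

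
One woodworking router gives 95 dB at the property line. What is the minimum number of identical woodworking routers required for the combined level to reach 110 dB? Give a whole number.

32

N identical sources give L₁ + 10·log₁₀ N, so require 10·log₁₀ N ≥ 110 − 95 = 15.0 dB.
N ≥ 10^(15.0/10) = 31.623, so N = 32.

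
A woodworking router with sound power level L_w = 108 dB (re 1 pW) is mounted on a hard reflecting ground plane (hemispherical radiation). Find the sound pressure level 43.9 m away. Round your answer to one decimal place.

L_p = L_w − 10·log₁₀(2π·r²) with r = 43.9 m.
2π·r² = 1.211e+04 m², 10·log₁₀ of that is 40.831 dB.
L_p = 108 − 40.831 = 67.17 dB.

67.2 dB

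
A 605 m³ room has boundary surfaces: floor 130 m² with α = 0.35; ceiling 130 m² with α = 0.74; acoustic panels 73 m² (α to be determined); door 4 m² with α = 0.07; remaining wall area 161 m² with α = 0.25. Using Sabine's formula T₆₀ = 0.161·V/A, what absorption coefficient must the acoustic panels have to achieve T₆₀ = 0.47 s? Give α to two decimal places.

A = 0.161·V/T₆₀ = 0.161·605/0.47 = 207.24 m² sabins.
Absorption from the other surfaces = 130·0.35 + 130·0.74 + 4·0.07 + 161·0.25 = 182.23 m², so the acoustic panels must supply 25.01 m² over 73 m².
α = 25.01/73 = 0.343.

0.34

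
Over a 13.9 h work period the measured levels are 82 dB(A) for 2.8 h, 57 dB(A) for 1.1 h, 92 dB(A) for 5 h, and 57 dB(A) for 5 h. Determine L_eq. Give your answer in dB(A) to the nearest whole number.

88 dB(A)

L_eq = 10·log₁₀[(1/T)·Σ tᵢ·10^(Lᵢ/10)] with T = 13.9 h.
Σ tᵢ·10^(Lᵢ/10) = 2.8·10^(82/10) + 1.1·10^(57/10) + 5·10^(92/10) + 5·10^(57/10) = 8.371e+09.
L_eq = 10·log₁₀(8.371e+09/13.9) = 87.80 dB(A).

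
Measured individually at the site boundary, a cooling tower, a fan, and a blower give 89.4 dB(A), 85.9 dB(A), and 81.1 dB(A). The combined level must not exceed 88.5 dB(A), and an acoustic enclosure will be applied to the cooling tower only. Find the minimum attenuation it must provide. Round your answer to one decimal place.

Everything except the cooling tower sums to 10^(85.9/10) + 10^(81.1/10) = 5.179e+08 in linear terms, 87.14 dB(A).
To meet 88.5 dB(A) overall, the treated cooling tower may contribute at most 10^(88.5/10) − 5.179e+08 = 1.901e+08, i.e. 82.79 dB(A).
So the cooling tower must be reduced from 89.4 to 82.79 dB(A): IL = 6.61 dB.

6.6 dB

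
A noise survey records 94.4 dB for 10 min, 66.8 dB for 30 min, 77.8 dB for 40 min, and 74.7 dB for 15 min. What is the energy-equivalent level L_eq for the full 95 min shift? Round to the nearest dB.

85 dB

The energy average is taken in the linear domain: L_eq = 10·log₁₀[(Σ tᵢ·10^(Lᵢ/10))/T], T = 95 min.
Σ tᵢ·10^(Lᵢ/10) = 10·10^(94.4/10) + 30·10^(66.8/10) + 40·10^(77.8/10) + 15·10^(74.7/10) = 3.054e+10.
L_eq = 10·log₁₀(3.054e+10/95) = 85.07 dB.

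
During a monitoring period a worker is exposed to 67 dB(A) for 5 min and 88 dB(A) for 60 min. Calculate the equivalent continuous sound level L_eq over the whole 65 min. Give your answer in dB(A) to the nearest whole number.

Weight each interval's intensity by its duration and average over T = 65 min:
Σ tᵢ·10^(Lᵢ/10) = 5·10^(67/10) + 60·10^(88/10) = 3.788e+10.
L_eq = 10·log₁₀(3.788e+10/65) = 87.66 dB(A).

88 dB(A)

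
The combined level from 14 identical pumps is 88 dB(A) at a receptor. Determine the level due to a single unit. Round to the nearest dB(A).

Dividing the total intensity by 14 lowers the level by 10·log₁₀ 14 = 11.461 dB: L₁ = 88 − 11.461.

77 dB(A)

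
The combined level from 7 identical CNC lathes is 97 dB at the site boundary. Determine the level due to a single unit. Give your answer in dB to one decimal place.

Dividing the total intensity by 7 lowers the level by 10·log₁₀ 7 = 8.451 dB: L₁ = 97 − 8.451.

88.5 dB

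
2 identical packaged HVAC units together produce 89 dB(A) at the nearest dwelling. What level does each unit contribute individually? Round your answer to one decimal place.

86.0 dB(A)

2 equal contributions raise the level by 10·log₁₀ 2 = 3.010 dB, so each unit alone gives 89 − 3.010.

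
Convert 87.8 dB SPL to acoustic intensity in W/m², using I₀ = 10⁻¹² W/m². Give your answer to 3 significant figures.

0.000603 W/m²

I/I₀ = 10^(87.8/10) = 6.026e+08, so I = 6.026e+08 × 10⁻¹² W/m².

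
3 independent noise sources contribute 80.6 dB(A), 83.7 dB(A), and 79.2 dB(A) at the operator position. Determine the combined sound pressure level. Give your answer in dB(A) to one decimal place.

Incoherent sources combine by intensity addition: L_total = 10·log₁₀(Σ 10^(L_i/10)).
Σ 10^(L/10) = 10^(80.6/10) + 10^(83.7/10) + 10^(79.2/10) = 4.324e+08.
L_total = 10·log₁₀(4.324e+08) = 86.36 dB(A).

86.4 dB(A)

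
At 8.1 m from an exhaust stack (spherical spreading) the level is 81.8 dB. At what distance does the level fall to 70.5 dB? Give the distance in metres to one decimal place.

For a point source L₁ − L₂ = 20·log₁₀(r₂/r₁), so r₂ = r₁·10^((L₁−L₂)/20).
r₂ = 8.1·10^((81.8−70.5)/20) = 8.1·10^(11.3/20) = 29.75 m.

29.7 m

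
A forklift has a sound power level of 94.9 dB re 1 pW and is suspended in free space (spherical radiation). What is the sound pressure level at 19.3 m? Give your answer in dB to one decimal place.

58.2 dB

The power spreads over a sphere of area 4π·r², so L_p = L_w − 10·log₁₀(4π·r²).
4π·r² = 4681 m², 10·log₁₀ of that is 36.703 dB.
L_p = 94.9 − 36.703 = 58.20 dB.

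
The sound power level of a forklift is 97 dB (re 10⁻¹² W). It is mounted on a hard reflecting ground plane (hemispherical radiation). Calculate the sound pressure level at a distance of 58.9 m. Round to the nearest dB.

L_p = L_w − 10·log₁₀(2π·r²) with r = 58.9 m.
2π·r² = 2.18e+04 m², 10·log₁₀ of that is 43.384 dB.
L_p = 97 − 43.384 = 53.62 dB.

54 dB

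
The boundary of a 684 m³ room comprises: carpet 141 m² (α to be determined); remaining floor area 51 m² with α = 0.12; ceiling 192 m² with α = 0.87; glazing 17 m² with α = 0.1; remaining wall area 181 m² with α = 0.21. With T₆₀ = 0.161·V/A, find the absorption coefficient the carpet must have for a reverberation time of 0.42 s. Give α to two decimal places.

0.35

A = 0.161·V/T₆₀ = 0.161·684/0.42 = 262.20 m² sabins.
Absorption from the other surfaces = 51·0.12 + 192·0.87 + 17·0.1 + 181·0.21 = 212.87 m², so the carpet must supply 49.33 m² over 141 m².
α = 49.33/141 = 0.350.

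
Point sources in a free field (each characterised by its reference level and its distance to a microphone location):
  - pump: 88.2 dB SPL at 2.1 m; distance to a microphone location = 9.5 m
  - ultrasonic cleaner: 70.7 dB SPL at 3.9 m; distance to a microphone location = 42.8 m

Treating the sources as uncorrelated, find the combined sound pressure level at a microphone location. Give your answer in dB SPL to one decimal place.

75.1 dB SPL

First find each source's level at the receiver (point-source: −20·log₁₀(r/r_ref)), then combine on an intensity basis.
pump: 88.2 − 20·log₁₀(9.5/2.1) = 88.2 − 13.11 = 75.09 dB SPL.
ultrasonic cleaner: 70.7 − 20·log₁₀(42.8/3.9) = 70.7 − 20.81 = 49.89 dB SPL.
Σ 10^(L/10) = 3.238e+07 → L_total = 10·log₁₀(3.238e+07) = 75.10 dB SPL.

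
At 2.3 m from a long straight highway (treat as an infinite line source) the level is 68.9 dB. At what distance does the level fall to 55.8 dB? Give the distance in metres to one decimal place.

The 13.1 dB drop corresponds to a distance ratio of 10^(13.1/10) for a line source.
r₂ = 2.3·10^((68.9−55.8)/10) = 2.3·10^(13.1/10) = 46.96 m.

47.0 m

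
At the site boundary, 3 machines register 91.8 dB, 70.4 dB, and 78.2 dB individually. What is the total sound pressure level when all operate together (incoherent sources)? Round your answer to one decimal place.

Incoherent sources combine by intensity addition: L_total = 10·log₁₀(Σ 10^(L_i/10)).
Σ 10^(L/10) = 10^(91.8/10) + 10^(70.4/10) + 10^(78.2/10) = 1.591e+09.
L_total = 10·log₁₀(1.591e+09) = 92.02 dB.

92.0 dB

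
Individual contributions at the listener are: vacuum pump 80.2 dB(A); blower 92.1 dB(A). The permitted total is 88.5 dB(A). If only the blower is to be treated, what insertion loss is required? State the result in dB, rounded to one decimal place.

4.3 dB

The untreated sources together contribute 10^(80.2/10) = 1.047e+08, i.e. 80.20 dB(A).
To meet 88.5 dB(A) overall, the treated blower may contribute at most 10^(88.5/10) − 1.047e+08 = 6.032e+08, i.e. 87.80 dB(A).
So the blower must be reduced from 92.1 to 87.80 dB(A): IL = 4.30 dB.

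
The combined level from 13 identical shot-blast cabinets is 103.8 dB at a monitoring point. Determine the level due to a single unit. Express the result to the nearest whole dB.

Dividing the total intensity by 13 lowers the level by 10·log₁₀ 13 = 11.139 dB: L₁ = 103.8 − 11.139.

93 dB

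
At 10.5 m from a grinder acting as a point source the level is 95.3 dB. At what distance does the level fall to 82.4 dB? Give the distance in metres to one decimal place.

46.4 m

For a point source L₁ − L₂ = 20·log₁₀(r₂/r₁), so r₂ = r₁·10^((L₁−L₂)/20).
r₂ = 10.5·10^((95.3−82.4)/20) = 10.5·10^(12.9/20) = 46.36 m.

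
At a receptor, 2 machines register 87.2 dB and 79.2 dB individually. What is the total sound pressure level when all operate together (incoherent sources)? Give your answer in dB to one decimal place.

87.8 dB

For uncorrelated sources the intensities add, so convert each level to linear form, sum, and take 10·log₁₀ of the total.
Σ 10^(L/10) = 10^(87.2/10) + 10^(79.2/10) = 6.080e+08.
L_total = 10·log₁₀(6.080e+08) = 87.84 dB.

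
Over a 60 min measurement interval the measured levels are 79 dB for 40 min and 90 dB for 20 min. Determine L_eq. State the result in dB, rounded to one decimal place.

Weight each interval's intensity by its duration and average over T = 60 min:
Σ tᵢ·10^(Lᵢ/10) = 40·10^(79/10) + 20·10^(90/10) = 2.318e+10.
L_eq = 10·log₁₀(2.318e+10/60) = 85.87 dB.

85.9 dB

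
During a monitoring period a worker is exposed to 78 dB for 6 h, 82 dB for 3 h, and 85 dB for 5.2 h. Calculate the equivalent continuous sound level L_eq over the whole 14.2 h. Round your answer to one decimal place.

Weight each interval's intensity by its duration and average over T = 14.2 h:
Σ tᵢ·10^(Lᵢ/10) = 6·10^(78/10) + 3·10^(82/10) + 5.2·10^(85/10) = 2.498e+09.
L_eq = 10·log₁₀(2.498e+09/14.2) = 82.45 dB.

82.5 dB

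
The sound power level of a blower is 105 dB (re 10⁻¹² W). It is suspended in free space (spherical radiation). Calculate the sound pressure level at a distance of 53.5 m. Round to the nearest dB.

Free-field spherical radiation: L_p = L_w − 10·log₁₀(4π·r²), r = 53.5 m.
4π·r² = 3.597e+04 m², 10·log₁₀ of that is 45.559 dB.
L_p = 105 − 45.559 = 59.44 dB.

59 dB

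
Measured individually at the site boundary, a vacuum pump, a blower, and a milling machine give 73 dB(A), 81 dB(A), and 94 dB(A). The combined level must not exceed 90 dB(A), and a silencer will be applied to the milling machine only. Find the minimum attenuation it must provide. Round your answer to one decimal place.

4.7 dB

Fixed contribution from the other sources: Σ 10^(L/10) = 10^(73/10) + 10^(81/10) = 1.458e+08 (81.64 dB(A)).
The limit corresponds to 10^(90/10) = 1.000e+09; subtracting the fixed part leaves 8.542e+08 for the milling machine, i.e. 89.32 dB(A).
Required insertion loss = 94 − 89.32 = 4.68 dB.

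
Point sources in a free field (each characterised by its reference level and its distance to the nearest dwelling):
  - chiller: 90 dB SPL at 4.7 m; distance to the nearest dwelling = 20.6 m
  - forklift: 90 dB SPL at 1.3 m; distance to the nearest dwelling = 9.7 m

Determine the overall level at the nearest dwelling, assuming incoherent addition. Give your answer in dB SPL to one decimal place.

78.5 dB SPL

Apply inverse-square spreading to bring every level to the receiver, then sum 10^(L/10).
chiller: 90 − 20·log₁₀(20.6/4.7) = 90 − 12.84 = 77.16 dB SPL.
forklift: 90 − 20·log₁₀(9.7/1.3) = 90 − 17.46 = 72.54 dB SPL.
Σ 10^(L/10) = 7.002e+07 → L_total = 10·log₁₀(7.002e+07) = 78.45 dB SPL.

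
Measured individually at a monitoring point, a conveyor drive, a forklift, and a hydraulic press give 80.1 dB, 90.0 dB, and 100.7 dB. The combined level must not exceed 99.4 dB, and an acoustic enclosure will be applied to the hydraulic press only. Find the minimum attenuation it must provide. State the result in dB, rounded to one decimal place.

The untreated sources together contribute 10^(80.1/10) + 10^(90.0/10) = 1.102e+09, i.e. 90.42 dB.
To meet 99.4 dB overall, the treated hydraulic press may contribute at most 10^(99.4/10) − 1.102e+09 = 7.607e+09, i.e. 98.81 dB.
So the hydraulic press must be reduced from 100.7 to 98.81 dB: IL = 1.89 dB.

1.9 dB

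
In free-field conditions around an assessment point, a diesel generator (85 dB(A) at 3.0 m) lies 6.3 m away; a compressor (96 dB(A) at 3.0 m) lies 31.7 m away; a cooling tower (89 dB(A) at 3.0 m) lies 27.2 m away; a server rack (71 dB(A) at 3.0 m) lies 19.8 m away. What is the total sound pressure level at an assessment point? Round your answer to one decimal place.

80.7 dB(A)

First find each source's level at the receiver (point-source: −20·log₁₀(r/r_ref)), then combine on an intensity basis.
diesel generator: 85 − 20·log₁₀(6.3/3.0) = 85 − 6.44 = 78.56 dB(A).
compressor: 96 − 20·log₁₀(31.7/3.0) = 96 − 20.48 = 75.52 dB(A).
cooling tower: 89 − 20·log₁₀(27.2/3.0) = 89 − 19.15 = 69.85 dB(A).
server rack: 71 − 20·log₁₀(19.8/3.0) = 71 − 16.39 = 54.61 dB(A).
Σ 10^(L/10) = 1.173e+08 → L_total = 10·log₁₀(1.173e+08) = 80.69 dB(A).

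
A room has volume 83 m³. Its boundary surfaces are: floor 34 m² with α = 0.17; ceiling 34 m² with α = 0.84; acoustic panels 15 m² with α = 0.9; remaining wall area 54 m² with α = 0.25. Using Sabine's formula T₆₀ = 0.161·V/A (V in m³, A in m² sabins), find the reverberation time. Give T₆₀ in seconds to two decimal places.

0.22 s

A = Σ Sᵢαᵢ = 34·0.17 + 34·0.84 + 15·0.9 + 54·0.25 = 61.34 m².
T₆₀ = 0.161 × 83 / 61.34 = 0.218 s.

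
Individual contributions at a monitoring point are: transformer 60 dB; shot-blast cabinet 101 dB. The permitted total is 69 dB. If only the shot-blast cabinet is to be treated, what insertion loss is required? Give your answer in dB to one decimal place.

The untreated sources together contribute 10^(60/10) = 1.000e+06, i.e. 60.00 dB.
To meet 69 dB overall, the treated shot-blast cabinet may contribute at most 10^(69/10) − 1.000e+06 = 6.943e+06, i.e. 68.42 dB.
Required insertion loss = 101 − 68.42 = 32.58 dB.

32.6 dB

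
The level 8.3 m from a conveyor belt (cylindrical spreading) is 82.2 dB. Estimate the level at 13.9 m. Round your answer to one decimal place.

For a line source, L₂ = L₁ − 10·log₁₀(r₂/r₁).
L₂ = 82.2 − 10·log₁₀(13.9/8.3) = 82.2 − 2.239 = 79.96 dB.

80.0 dB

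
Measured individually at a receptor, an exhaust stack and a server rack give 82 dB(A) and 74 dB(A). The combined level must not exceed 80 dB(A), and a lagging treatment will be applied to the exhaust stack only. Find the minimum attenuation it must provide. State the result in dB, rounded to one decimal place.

3.3 dB

Everything except the exhaust stack sums to 10^(74/10) = 2.512e+07 in linear terms, 74.00 dB(A).
To meet 80 dB(A) overall, the treated exhaust stack may contribute at most 10^(80/10) − 2.512e+07 = 7.488e+07, i.e. 78.74 dB(A).
So the exhaust stack must be reduced from 82 to 78.74 dB(A): IL = 3.26 dB.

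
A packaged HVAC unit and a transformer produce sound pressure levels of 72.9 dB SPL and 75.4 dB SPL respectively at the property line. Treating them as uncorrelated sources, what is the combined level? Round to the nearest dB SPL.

For uncorrelated sources the intensities add, so convert each level to linear form, sum, and take 10·log₁₀ of the total.
Σ 10^(L/10) = 10^(72.9/10) + 10^(75.4/10) = 5.417e+07.
L_total = 10·log₁₀(5.417e+07) = 77.34 dB SPL.

77 dB SPL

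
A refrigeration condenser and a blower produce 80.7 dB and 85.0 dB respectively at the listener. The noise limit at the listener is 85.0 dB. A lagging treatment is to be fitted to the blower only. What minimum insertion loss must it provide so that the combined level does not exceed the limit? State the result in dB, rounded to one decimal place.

2.0 dB

Everything except the blower sums to 10^(80.7/10) = 1.175e+08 in linear terms, 80.70 dB.
The limit corresponds to 10^(85.0/10) = 3.162e+08; subtracting the fixed part leaves 1.987e+08 for the blower, i.e. 82.98 dB.
So the blower must be reduced from 85.0 to 82.98 dB: IL = 2.02 dB.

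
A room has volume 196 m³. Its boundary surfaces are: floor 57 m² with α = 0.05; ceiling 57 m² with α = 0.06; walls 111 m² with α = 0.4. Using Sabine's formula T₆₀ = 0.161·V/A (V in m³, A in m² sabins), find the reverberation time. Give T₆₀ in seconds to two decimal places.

0.62 s

Summing Sᵢαᵢ: 57·0.05 + 57·0.06 + 111·0.4 = 50.67 m².
T₆₀ = 0.161 × 196 / 50.67 = 0.623 s.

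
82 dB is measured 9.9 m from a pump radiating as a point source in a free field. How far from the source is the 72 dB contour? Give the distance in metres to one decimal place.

31.3 m

The 10.0 dB drop corresponds to a distance ratio of 10^(10.0/20) for a point source.
r₂ = 9.9·10^((82−72)/20) = 9.9·10^(10.0/20) = 31.31 m.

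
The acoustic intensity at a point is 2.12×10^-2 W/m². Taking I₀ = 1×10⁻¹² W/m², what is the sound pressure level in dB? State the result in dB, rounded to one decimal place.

103.3 dB

I/I₀ = 2.12×10^-2/10⁻¹² = 2.12×10^10, and L = 10·log₁₀(I/I₀).
L = 10·(0.3263 + 10) = 103.26 dB.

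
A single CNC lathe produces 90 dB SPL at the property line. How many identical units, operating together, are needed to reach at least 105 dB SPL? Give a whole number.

The shortfall is 105 − 90 = 15.0 dB, and N units add 10·log₁₀ N, so need 10·log₁₀ N ≥ 15.0.
N ≥ 10^(15.0/10) = 31.623, so N = 32.

32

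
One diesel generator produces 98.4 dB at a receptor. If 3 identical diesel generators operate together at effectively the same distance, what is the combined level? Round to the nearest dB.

103 dB

N identical incoherent sources raise the level by 10·log₁₀ N.
L_total = 98.4 + 10·log₁₀(3) = 98.4 + 4.771 = 103.17 dB.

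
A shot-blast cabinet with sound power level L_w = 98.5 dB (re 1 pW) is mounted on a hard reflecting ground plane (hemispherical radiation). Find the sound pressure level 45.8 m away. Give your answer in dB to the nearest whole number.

57 dB

The power spreads over a hemisphere of area 2π·r², so L_p = L_w − 10·log₁₀(2π·r²).
2π·r² = 1.318e+04 m², 10·log₁₀ of that is 41.199 dB.
L_p = 98.5 − 41.199 = 57.30 dB.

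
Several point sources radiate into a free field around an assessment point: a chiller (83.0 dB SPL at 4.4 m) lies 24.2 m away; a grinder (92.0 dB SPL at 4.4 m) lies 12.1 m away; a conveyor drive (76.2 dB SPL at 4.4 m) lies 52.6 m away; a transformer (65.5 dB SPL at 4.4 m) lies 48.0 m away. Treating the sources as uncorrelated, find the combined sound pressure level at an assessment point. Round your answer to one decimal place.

Propagate each source to the receiver with L = L_ref − 20·log₁₀(r/r_ref), then add intensities.
chiller: 83.0 − 20·log₁₀(24.2/4.4) = 83.0 − 14.81 = 68.19 dB SPL.
grinder: 92.0 − 20·log₁₀(12.1/4.4) = 92.0 − 8.79 = 83.21 dB SPL.
conveyor drive: 76.2 − 20·log₁₀(52.6/4.4) = 76.2 − 21.55 = 54.65 dB SPL.
transformer: 65.5 − 20·log₁₀(48.0/4.4) = 65.5 − 20.76 = 44.74 dB SPL.
Σ 10^(L/10) = 2.165e+08 → L_total = 10·log₁₀(2.165e+08) = 83.35 dB SPL.

83.4 dB SPL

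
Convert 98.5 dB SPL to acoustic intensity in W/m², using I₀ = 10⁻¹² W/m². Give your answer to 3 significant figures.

0.00708 W/m²

L = 10·log₁₀(I/I₀) ⇒ I = I₀·10^(L/10) = 10⁻¹² × 10^9.85.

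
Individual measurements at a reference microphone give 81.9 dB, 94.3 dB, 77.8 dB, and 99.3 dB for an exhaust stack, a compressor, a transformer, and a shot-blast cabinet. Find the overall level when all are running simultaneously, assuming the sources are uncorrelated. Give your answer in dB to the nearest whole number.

101 dB

For uncorrelated sources the intensities add, so convert each level to linear form, sum, and take 10·log₁₀ of the total.
Σ 10^(L/10) = 10^(81.9/10) + 10^(94.3/10) + 10^(77.8/10) + 10^(99.3/10) = 1.142e+10.
L_total = 10·log₁₀(1.142e+10) = 100.58 dB.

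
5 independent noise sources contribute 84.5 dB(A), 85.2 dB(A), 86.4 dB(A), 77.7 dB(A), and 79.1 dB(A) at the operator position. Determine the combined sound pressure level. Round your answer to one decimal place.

90.8 dB(A)

Incoherent sources combine by intensity addition: L_total = 10·log₁₀(Σ 10^(L_i/10)).
Σ 10^(L/10) = 10^(84.5/10) + 10^(85.2/10) + 10^(86.4/10) + 10^(77.7/10) + 10^(79.1/10) = 1.190e+09.
L_total = 10·log₁₀(1.190e+09) = 90.75 dB(A).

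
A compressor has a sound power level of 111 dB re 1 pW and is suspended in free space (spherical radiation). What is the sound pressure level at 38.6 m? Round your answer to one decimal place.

Free-field spherical radiation: L_p = L_w − 10·log₁₀(4π·r²), r = 38.6 m.
4π·r² = 1.872e+04 m², 10·log₁₀ of that is 42.724 dB.
L_p = 111 − 42.724 = 68.28 dB.

68.3 dB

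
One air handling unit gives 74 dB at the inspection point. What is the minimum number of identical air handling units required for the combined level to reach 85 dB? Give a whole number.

The shortfall is 85 − 74 = 11.0 dB, and N units add 10·log₁₀ N, so need 10·log₁₀ N ≥ 11.0.
N ≥ 10^(11.0/10) = 12.589, so N = 13.

13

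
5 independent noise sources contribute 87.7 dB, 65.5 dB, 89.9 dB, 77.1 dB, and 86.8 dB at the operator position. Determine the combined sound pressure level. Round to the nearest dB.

For uncorrelated sources the intensities add, so convert each level to linear form, sum, and take 10·log₁₀ of the total.
Σ 10^(L/10) = 10^(87.7/10) + 10^(65.5/10) + 10^(89.9/10) + 10^(77.1/10) + 10^(86.8/10) = 2.100e+09.
L_total = 10·log₁₀(2.100e+09) = 93.22 dB.

93 dB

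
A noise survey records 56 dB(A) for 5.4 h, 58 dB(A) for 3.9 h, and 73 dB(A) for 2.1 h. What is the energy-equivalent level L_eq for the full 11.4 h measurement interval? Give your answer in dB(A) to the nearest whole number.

The energy average is taken in the linear domain: L_eq = 10·log₁₀[(Σ tᵢ·10^(Lᵢ/10))/T], T = 11.4 h.
Σ tᵢ·10^(Lᵢ/10) = 5.4·10^(56/10) + 3.9·10^(58/10) + 2.1·10^(73/10) = 4.651e+07.
L_eq = 10·log₁₀(4.651e+07/11.4) = 66.11 dB(A).

66 dB(A)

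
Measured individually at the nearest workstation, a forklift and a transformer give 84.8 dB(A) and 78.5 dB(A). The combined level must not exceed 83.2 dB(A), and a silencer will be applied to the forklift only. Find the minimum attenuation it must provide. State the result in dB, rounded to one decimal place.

3.4 dB

Everything except the forklift sums to 10^(78.5/10) = 7.079e+07 in linear terms, 78.50 dB(A).
To meet 83.2 dB(A) overall, the treated forklift may contribute at most 10^(83.2/10) − 7.079e+07 = 1.381e+08, i.e. 81.40 dB(A).
So the forklift must be reduced from 84.8 to 81.40 dB(A): IL = 3.40 dB.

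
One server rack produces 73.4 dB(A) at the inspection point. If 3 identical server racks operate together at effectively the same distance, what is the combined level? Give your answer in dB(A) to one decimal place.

78.2 dB(A)

N identical incoherent sources raise the level by 10·log₁₀ N.
L_total = 73.4 + 10·log₁₀(3) = 73.4 + 4.771 = 78.17 dB(A).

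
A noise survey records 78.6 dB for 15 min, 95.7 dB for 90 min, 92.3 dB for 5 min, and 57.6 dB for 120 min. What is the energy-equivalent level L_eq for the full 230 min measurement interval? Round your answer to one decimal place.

The energy average is taken in the linear domain: L_eq = 10·log₁₀[(Σ tᵢ·10^(Lᵢ/10))/T], T = 230 min.
Σ tᵢ·10^(Lᵢ/10) = 15·10^(78.6/10) + 90·10^(95.7/10) + 5·10^(92.3/10) + 120·10^(57.6/10) = 3.440e+11.
L_eq = 10·log₁₀(3.440e+11/230) = 91.75 dB.

91.7 dB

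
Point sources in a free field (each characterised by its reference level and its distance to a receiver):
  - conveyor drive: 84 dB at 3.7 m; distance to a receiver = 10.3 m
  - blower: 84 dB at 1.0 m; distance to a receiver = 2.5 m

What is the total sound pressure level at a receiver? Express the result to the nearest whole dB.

First find each source's level at the receiver (point-source: −20·log₁₀(r/r_ref)), then combine on an intensity basis.
conveyor drive: 84 − 20·log₁₀(10.3/3.7) = 84 − 8.89 = 75.11 dB.
blower: 84 − 20·log₁₀(2.5/1.0) = 84 − 7.96 = 76.04 dB.
Σ 10^(L/10) = 7.260e+07 → L_total = 10·log₁₀(7.260e+07) = 78.61 dB.

79 dB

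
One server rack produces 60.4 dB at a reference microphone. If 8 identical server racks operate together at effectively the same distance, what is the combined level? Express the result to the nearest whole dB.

69 dB

N identical incoherent sources raise the level by 10·log₁₀ N.
L_total = 60.4 + 10·log₁₀(8) = 60.4 + 9.031 = 69.43 dB.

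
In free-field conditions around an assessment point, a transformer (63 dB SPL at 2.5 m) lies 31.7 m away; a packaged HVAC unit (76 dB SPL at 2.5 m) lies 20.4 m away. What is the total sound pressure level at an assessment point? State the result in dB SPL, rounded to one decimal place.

Propagate each source to the receiver with L = L_ref − 20·log₁₀(r/r_ref), then add intensities.
transformer: 63 − 20·log₁₀(31.7/2.5) = 63 − 22.06 = 40.94 dB SPL.
packaged HVAC unit: 76 − 20·log₁₀(20.4/2.5) = 76 − 18.23 = 57.77 dB SPL.
Σ 10^(L/10) = 6.103e+05 → L_total = 10·log₁₀(6.103e+05) = 57.86 dB SPL.

57.9 dB SPL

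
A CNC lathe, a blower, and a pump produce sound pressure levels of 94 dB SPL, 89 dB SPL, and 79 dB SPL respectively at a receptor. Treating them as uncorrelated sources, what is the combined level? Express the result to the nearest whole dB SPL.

For uncorrelated sources the intensities add, so convert each level to linear form, sum, and take 10·log₁₀ of the total.
Σ 10^(L/10) = 10^(94/10) + 10^(89/10) + 10^(79/10) = 3.386e+09.
L_total = 10·log₁₀(3.386e+09) = 95.30 dB SPL.

95 dB SPL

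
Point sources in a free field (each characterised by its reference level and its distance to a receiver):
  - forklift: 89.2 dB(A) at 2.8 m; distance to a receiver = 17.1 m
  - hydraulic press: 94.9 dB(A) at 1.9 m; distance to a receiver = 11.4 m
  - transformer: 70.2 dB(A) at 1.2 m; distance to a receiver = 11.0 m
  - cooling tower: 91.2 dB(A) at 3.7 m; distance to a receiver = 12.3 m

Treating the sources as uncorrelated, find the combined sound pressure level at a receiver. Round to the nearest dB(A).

Propagate each source to the receiver with L = L_ref − 20·log₁₀(r/r_ref), then add intensities.
forklift: 89.2 − 20·log₁₀(17.1/2.8) = 89.2 − 15.72 = 73.48 dB(A).
hydraulic press: 94.9 − 20·log₁₀(11.4/1.9) = 94.9 − 15.56 = 79.34 dB(A).
transformer: 70.2 − 20·log₁₀(11.0/1.2) = 70.2 − 19.24 = 50.96 dB(A).
cooling tower: 91.2 − 20·log₁₀(12.3/3.7) = 91.2 − 10.43 = 80.77 dB(A).
Σ 10^(L/10) = 2.276e+08 → L_total = 10·log₁₀(2.276e+08) = 83.57 dB(A).

84 dB(A)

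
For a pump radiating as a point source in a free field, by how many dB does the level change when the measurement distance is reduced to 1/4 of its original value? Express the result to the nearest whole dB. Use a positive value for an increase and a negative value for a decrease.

+12 dB

Point-source spreading: ΔL = −20·log₁₀(r₂/r₁).
ΔL = −20·log₁₀(0.25) = +12.04 dB.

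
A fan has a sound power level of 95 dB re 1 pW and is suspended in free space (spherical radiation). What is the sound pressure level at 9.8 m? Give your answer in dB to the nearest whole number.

Free-field spherical radiation: L_p = L_w − 10·log₁₀(4π·r²), r = 9.8 m.
4π·r² = 1207 m², 10·log₁₀ of that is 30.817 dB.
L_p = 95 − 30.817 = 64.18 dB.

64 dB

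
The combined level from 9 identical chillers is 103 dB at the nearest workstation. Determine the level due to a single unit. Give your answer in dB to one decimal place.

For N identical incoherent sources L_total = L₁ + 10·log₁₀ N, so L₁ = 103 − 10·log₁₀(9) = 103 − 9.542.

93.5 dB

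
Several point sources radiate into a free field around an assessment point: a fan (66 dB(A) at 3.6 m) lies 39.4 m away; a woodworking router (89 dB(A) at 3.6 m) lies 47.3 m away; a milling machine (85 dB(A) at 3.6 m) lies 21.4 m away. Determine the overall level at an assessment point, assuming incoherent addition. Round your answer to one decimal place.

71.3 dB(A)

Propagate each source to the receiver with L = L_ref − 20·log₁₀(r/r_ref), then add intensities.
fan: 66 − 20·log₁₀(39.4/3.6) = 66 − 20.78 = 45.22 dB(A).
woodworking router: 89 − 20·log₁₀(47.3/3.6) = 89 − 22.37 = 66.63 dB(A).
milling machine: 85 − 20·log₁₀(21.4/3.6) = 85 − 15.48 = 69.52 dB(A).
Σ 10^(L/10) = 1.358e+07 → L_total = 10·log₁₀(1.358e+07) = 71.33 dB(A).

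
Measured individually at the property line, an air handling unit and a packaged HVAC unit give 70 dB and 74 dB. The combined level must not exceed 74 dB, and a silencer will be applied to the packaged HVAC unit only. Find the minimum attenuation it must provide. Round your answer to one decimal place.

The untreated sources together contribute 10^(70/10) = 1.000e+07, i.e. 70.00 dB.
To meet 74 dB overall, the treated packaged HVAC unit may contribute at most 10^(74/10) − 1.000e+07 = 1.512e+07, i.e. 71.80 dB.
So the packaged HVAC unit must be reduced from 74 to 71.80 dB: IL = 2.20 dB.

2.2 dB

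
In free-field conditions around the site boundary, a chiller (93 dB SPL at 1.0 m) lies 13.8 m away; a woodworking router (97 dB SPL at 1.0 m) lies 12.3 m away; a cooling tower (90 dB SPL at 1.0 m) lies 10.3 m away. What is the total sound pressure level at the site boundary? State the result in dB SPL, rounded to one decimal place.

77.2 dB SPL

Propagate each source to the receiver with L = L_ref − 20·log₁₀(r/r_ref), then add intensities.
chiller: 93 − 20·log₁₀(13.8/1.0) = 93 − 22.80 = 70.20 dB SPL.
woodworking router: 97 − 20·log₁₀(12.3/1.0) = 97 − 21.80 = 75.20 dB SPL.
cooling tower: 90 − 20·log₁₀(10.3/1.0) = 90 − 20.26 = 69.74 dB SPL.
Σ 10^(L/10) = 5.303e+07 → L_total = 10·log₁₀(5.303e+07) = 77.25 dB SPL.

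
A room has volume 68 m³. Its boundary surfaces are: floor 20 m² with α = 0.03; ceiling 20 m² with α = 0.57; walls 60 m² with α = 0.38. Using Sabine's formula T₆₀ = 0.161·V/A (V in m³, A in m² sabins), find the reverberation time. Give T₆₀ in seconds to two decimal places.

0.31 s

Total absorption A = 20·0.03 + 20·0.57 + 60·0.38 = 34.80 m² sabins.
T₆₀ = 0.161·V/A = 0.161·68/34.80 = 0.315 s.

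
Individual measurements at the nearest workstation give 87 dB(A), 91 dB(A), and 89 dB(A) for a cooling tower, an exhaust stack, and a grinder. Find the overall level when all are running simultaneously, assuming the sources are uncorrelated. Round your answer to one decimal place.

94.1 dB(A)

For uncorrelated sources the intensities add, so convert each level to linear form, sum, and take 10·log₁₀ of the total.
Σ 10^(L/10) = 10^(87/10) + 10^(91/10) + 10^(89/10) = 2.554e+09.
L_total = 10·log₁₀(2.554e+09) = 94.07 dB(A).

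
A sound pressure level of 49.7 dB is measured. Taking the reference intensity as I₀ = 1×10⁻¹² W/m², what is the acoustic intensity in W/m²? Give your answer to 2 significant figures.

9.3e-08 W/m²

L = 10·log₁₀(I/I₀) ⇒ I = I₀·10^(L/10) = 10⁻¹² × 10^4.97.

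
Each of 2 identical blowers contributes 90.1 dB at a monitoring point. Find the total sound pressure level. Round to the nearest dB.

93 dB

L_total = L₁ + 10·log₁₀ N for N identical incoherent sources.
L_total = 90.1 + 10·log₁₀(2) = 90.1 + 3.010 = 93.11 dB.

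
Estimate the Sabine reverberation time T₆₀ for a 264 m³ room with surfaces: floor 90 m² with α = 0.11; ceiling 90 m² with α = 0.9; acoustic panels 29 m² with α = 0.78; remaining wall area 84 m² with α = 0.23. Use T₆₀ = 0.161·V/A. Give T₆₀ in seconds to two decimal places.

0.32 s

Summing Sᵢαᵢ: 90·0.11 + 90·0.9 + 29·0.78 + 84·0.23 = 132.84 m².
T₆₀ = 0.161 × 264 / 132.84 = 0.320 s.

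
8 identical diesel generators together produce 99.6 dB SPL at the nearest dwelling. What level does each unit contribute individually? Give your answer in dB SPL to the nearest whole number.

Dividing the total intensity by 8 lowers the level by 10·log₁₀ 8 = 9.031 dB: L₁ = 99.6 − 9.031.

91 dB SPL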